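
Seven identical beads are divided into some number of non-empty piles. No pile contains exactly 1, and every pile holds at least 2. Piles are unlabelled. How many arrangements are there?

Listing the qualifying partitions of 7:
7
2+5
3+4
2+2+3
That's 4 in total.

4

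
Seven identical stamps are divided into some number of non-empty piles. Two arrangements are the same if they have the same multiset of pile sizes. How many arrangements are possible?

15

They are:
7
6,1
5,2
5,1,1
4,3
4,2,1
4,1,1,1
3,3,1
3,2,2
3,2,1,1
3,1,1,1,1
2,2,2,1
2,2,1,1,1
2,1,1,1,1,1
1,1,1,1,1,1,1
That's 15 in total.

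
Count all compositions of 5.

16

Each of the 4 gaps between 5 units is either a break or not: 2^4 = 16.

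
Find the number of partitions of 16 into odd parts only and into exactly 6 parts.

The partitions of 16 that satisfy the conditions:
1, 1, 1, 1, 1, 11
1, 1, 1, 1, 3, 9
1, 1, 1, 1, 5, 7
1, 1, 1, 3, 3, 7
1, 1, 1, 3, 5, 5
1, 1, 3, 3, 3, 5
1, 3, 3, 3, 3, 3

7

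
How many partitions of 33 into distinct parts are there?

448

Systematic enumeration (by largest part, then next-largest, …) yields 448.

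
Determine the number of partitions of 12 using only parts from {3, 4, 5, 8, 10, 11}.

4

The partitions of 12 that satisfy the conditions:
8,4
5,4,3
4,4,4
3,3,3,3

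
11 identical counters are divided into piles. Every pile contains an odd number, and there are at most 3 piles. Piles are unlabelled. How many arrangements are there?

Listing the qualifying partitions of 11:
11
9,1,1
7,3,1
5,5,1
5,3,3
Counting gives 5.

5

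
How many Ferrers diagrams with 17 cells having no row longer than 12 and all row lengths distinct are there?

A partial list (first 12 by largest part):
12 + 5
12 + 4 + 1
12 + 3 + 2
11 + 6
11 + 5 + 1
11 + 4 + 2
11 + 3 + 2 + 1
10 + 7
10 + 6 + 1
10 + 5 + 2
10 + 4 + 3
10 + 4 + 2 + 1
…and 19 more, for 31 total.

31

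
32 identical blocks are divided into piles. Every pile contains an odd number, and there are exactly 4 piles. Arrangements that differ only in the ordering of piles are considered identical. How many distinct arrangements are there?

47

There are too many to list fully; the first 12 (by largest part) are:
29, 1, 1, 1
27, 3, 1, 1
25, 5, 1, 1
25, 3, 3, 1
23, 7, 1, 1
23, 5, 3, 1
23, 3, 3, 3
21, 9, 1, 1
21, 7, 3, 1
21, 5, 5, 1
21, 5, 3, 3
19, 11, 1, 1
…and 35 more, for 47 total.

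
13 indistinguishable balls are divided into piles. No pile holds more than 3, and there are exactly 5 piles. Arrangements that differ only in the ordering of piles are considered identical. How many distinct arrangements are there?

2

Listing the qualifying partitions of 13:
3,3,3,3,1
3,3,3,2,2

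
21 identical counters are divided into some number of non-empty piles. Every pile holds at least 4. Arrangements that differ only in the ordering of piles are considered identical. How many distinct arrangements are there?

27

There are too many to list fully; the first 12 (by largest part) are:
21
17,4
16,5
15,6
14,7
13,8
13,4,4
12,9
12,5,4
11,10
11,6,4
11,5,5
…and 15 more, for 27 total.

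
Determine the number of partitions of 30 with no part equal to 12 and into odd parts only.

Enumerating by decreasing first part gives 296 partitions in all.

296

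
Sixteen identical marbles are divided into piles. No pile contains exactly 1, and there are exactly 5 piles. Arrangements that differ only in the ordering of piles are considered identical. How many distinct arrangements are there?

10

The partitions of 16 that satisfy the conditions:
2 + 2 + 2 + 2 + 8
2 + 2 + 2 + 3 + 7
2 + 2 + 2 + 4 + 6
2 + 2 + 3 + 3 + 6
2 + 2 + 2 + 5 + 5
2 + 2 + 3 + 4 + 5
2 + 3 + 3 + 3 + 5
2 + 2 + 4 + 4 + 4
2 + 3 + 3 + 4 + 4
3 + 3 + 3 + 3 + 4
That's 10 in total.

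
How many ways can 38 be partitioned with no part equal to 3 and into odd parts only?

279

Counting exhaustively, 279 partitions satisfy the conditions.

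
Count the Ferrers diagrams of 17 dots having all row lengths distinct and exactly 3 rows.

16

They are:
14+2+1
13+3+1
12+4+1
12+3+2
11+5+1
11+4+2
10+6+1
10+5+2
10+4+3
9+7+1
9+6+2
9+5+3
8+7+2
8+6+3
8+5+4
7+6+4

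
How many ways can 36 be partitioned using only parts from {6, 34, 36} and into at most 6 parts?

Enumerating:
36
6+6+6+6+6+6
Counting gives 2.

2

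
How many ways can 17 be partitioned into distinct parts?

A partial list (first 12 by largest part):
17
16+1
15+2
14+3
14+2+1
13+4
13+3+1
12+5
12+4+1
12+3+2
11+6
11+5+1
…and 26 more, for 38 total.

38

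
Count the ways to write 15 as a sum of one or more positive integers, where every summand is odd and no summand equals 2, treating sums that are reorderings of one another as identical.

A partial list (first 12 by largest part):
15
13 + 1 + 1
11 + 3 + 1
11 + 1 + 1 + 1 + 1
9 + 5 + 1
9 + 3 + 3
9 + 3 + 1 + 1 + 1
9 + 1 + 1 + 1 + 1 + 1 + 1
7 + 7 + 1
7 + 5 + 3
7 + 5 + 1 + 1 + 1
7 + 3 + 3 + 1 + 1
…and 15 more, for 27 total.

27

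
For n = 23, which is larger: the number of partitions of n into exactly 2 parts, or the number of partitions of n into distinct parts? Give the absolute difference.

93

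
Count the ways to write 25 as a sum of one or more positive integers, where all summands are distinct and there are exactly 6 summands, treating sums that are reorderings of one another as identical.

They are:
10+5+4+3+2+1
9+6+4+3+2+1
8+7+4+3+2+1
8+6+5+3+2+1
7+6+5+4+2+1

5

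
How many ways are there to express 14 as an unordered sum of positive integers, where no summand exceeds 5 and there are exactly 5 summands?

11

They are:
1+1+2+5+5
1+1+3+4+5
1+2+2+4+5
1+2+3+3+5
2+2+2+3+5
1+1+4+4+4
1+2+3+4+4
2+2+2+4+4
1+3+3+3+4
2+2+3+3+4
2+3+3+3+3
That's 11 in total.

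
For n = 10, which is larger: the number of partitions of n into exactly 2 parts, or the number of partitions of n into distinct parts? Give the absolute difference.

5

Partitions of 10 into exactly 2 parts: 5.
Partitions of 10 into distinct parts: 10.
|5 − 10| = 5.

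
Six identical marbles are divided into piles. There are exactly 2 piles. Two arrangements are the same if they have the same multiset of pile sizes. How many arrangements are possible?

Enumerating:
5, 1
4, 2
3, 3
That's 3 in total.

3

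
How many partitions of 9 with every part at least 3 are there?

The partitions of 9 that satisfy the conditions:
9
6+3
5+4
3+3+3

4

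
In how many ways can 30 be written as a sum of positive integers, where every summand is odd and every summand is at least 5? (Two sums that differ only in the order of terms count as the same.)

They are:
25,5
23,7
21,9
19,11
17,13
15,15
15,5,5,5
13,7,5,5
11,9,5,5
11,7,7,5
9,9,7,5
9,7,7,7
5,5,5,5,5,5

13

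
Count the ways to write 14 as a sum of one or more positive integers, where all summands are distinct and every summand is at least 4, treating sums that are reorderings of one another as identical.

4

They are:
14
4,10
5,9
6,8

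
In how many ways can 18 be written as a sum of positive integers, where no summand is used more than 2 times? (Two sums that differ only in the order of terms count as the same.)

Counting exhaustively, 135 partitions satisfy the conditions.

135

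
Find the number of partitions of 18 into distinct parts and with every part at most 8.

14

They are:
8 + 7 + 3
8 + 7 + 2 + 1
8 + 6 + 4
8 + 6 + 3 + 1
8 + 5 + 4 + 1
8 + 5 + 3 + 2
8 + 4 + 3 + 2 + 1
7 + 6 + 5
7 + 6 + 4 + 1
7 + 6 + 3 + 2
7 + 5 + 4 + 2
7 + 5 + 3 + 2 + 1
6 + 5 + 4 + 3
6 + 5 + 4 + 2 + 1
That's 14 in total.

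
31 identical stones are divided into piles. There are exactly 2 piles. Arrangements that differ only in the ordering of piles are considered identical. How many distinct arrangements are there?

The partitions of 31 that satisfy the conditions:
30, 1
29, 2
28, 3
27, 4
26, 5
25, 6
24, 7
23, 8
22, 9
21, 10
20, 11
19, 12
18, 13
17, 14
16, 15
That's 15 in total.

15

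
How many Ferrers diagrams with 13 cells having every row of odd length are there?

Enumerating:
13
1, 1, 11
1, 3, 9
1, 1, 1, 1, 9
1, 5, 7
3, 3, 7
1, 1, 1, 3, 7
1, 1, 1, 1, 1, 1, 7
3, 5, 5
1, 1, 1, 5, 5
1, 1, 3, 3, 5
1, 1, 1, 1, 1, 3, 5
1, 1, 1, 1, 1, 1, 1, 1, 5
1, 3, 3, 3, 3
1, 1, 1, 1, 3, 3, 3
1, 1, 1, 1, 1, 1, 1, 3, 3
1, 1, 1, 1, 1, 1, 1, 1, 1, 1, 3
1, 1, 1, 1, 1, 1, 1, 1, 1, 1, 1, 1, 1
That's 18 in total.

18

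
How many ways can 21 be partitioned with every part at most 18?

788

Direct enumeration gives 788 partitions.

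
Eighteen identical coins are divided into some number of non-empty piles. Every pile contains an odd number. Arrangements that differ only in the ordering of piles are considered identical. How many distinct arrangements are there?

A partial list (first 12 by largest part):
1, 17
3, 15
1, 1, 1, 15
5, 13
1, 1, 3, 13
1, 1, 1, 1, 1, 13
7, 11
1, 1, 5, 11
1, 3, 3, 11
1, 1, 1, 1, 3, 11
1, 1, 1, 1, 1, 1, 1, 11
9, 9
…and 34 more, for 46 total.

46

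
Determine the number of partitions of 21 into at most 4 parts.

Counting exhaustively, 120 partitions satisfy the conditions.

120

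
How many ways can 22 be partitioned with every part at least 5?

18

The partitions of 22 that satisfy the conditions:
22
17+5
16+6
15+7
14+8
13+9
12+10
12+5+5
11+11
11+6+5
10+7+5
10+6+6
9+8+5
9+7+6
8+8+6
8+7+7
7+5+5+5
6+6+5+5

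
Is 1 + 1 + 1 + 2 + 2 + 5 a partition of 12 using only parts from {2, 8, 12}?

The parts sum to 12, and the condition 'each summand belongs to {2, 8, 12}' is violated.

No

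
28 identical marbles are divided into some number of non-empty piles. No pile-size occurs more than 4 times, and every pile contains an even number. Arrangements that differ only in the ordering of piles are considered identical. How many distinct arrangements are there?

There are 100 such partitions.

100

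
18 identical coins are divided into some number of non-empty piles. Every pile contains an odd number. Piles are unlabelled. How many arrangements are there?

There are too many to list fully; the first 12 (by largest part) are:
17+1
15+3
15+1+1+1
13+5
13+3+1+1
13+1+1+1+1+1
11+7
11+5+1+1
11+3+3+1
11+3+1+1+1+1
11+1+1+1+1+1+1+1
9+9
…and 34 more, for 46 total.

46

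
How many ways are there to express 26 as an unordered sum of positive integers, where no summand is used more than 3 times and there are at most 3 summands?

70

There are too many to list fully; the first 12 (by largest part) are:
26
25+1
24+2
24+1+1
23+3
23+2+1
22+4
22+3+1
22+2+2
21+5
21+4+1
21+3+2
…and 58 more, for 70 total.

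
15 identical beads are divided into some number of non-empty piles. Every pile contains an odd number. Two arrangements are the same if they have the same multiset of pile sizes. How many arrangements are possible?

A partial list (first 12 by largest part):
15
13 + 1 + 1
11 + 3 + 1
11 + 1 + 1 + 1 + 1
9 + 5 + 1
9 + 3 + 3
9 + 3 + 1 + 1 + 1
9 + 1 + 1 + 1 + 1 + 1 + 1
7 + 7 + 1
7 + 5 + 3
7 + 5 + 1 + 1 + 1
7 + 3 + 3 + 1 + 1
…and 15 more, for 27 total.

27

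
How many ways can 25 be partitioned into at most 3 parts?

65

There are too many to list fully; the first 12 (by largest part) are:
25
24 + 1
23 + 2
23 + 1 + 1
22 + 3
22 + 2 + 1
21 + 4
21 + 3 + 1
21 + 2 + 2
20 + 5
20 + 4 + 1
20 + 3 + 2
…and 53 more, for 65 total.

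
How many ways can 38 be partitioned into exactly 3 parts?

120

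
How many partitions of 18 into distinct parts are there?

46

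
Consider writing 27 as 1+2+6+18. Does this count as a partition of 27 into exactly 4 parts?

Yes

The parts sum to 27, and the condition 'there are exactly 4 summands' holds.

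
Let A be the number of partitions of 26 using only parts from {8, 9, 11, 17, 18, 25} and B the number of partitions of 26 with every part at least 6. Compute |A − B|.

Partitions of 26 using only parts from {8, 9, 11, 17, 18, 25}: 3.
Partitions of 26 with every part at least 6: 21.
|3 − 21| = 18.

18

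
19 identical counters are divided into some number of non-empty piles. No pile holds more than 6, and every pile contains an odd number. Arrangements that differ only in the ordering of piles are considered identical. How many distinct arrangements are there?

18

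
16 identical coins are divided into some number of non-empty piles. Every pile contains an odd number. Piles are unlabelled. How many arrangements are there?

32

There are too many to list fully; the first 12 (by largest part) are:
1,15
3,13
1,1,1,13
5,11
1,1,3,11
1,1,1,1,1,11
7,9
1,1,5,9
1,3,3,9
1,1,1,1,3,9
1,1,1,1,1,1,1,9
1,1,7,7
…and 20 more, for 32 total.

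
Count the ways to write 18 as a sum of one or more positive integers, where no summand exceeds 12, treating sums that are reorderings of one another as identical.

There are 366 such partitions.

366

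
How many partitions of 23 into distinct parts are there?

104

Enumerating by decreasing first part gives 104 partitions in all.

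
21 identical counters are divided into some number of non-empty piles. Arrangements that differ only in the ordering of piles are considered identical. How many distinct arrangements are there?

Systematic enumeration (by largest part, then next-largest, …) yields 792.

792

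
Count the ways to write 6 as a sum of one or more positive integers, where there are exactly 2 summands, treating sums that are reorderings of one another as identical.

3

They are:
5,1
4,2
3,3
Counting gives 3.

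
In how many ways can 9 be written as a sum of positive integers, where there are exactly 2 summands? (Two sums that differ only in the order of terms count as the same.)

Enumerating:
8, 1
7, 2
6, 3
5, 4
Counting gives 4.

4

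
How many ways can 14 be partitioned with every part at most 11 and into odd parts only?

The partitions of 14 that satisfy the conditions:
11, 3
11, 1, 1, 1
9, 5
9, 3, 1, 1
9, 1, 1, 1, 1, 1
7, 7
7, 5, 1, 1
7, 3, 3, 1
7, 3, 1, 1, 1, 1
7, 1, 1, 1, 1, 1, 1, 1
5, 5, 3, 1
5, 5, 1, 1, 1, 1
5, 3, 3, 3
5, 3, 3, 1, 1, 1
5, 3, 1, 1, 1, 1, 1, 1
5, 1, 1, 1, 1, 1, 1, 1, 1, 1
3, 3, 3, 3, 1, 1
3, 3, 3, 1, 1, 1, 1, 1
3, 3, 1, 1, 1, 1, 1, 1, 1, 1
3, 1, 1, 1, 1, 1, 1, 1, 1, 1, 1, 1
1, 1, 1, 1, 1, 1, 1, 1, 1, 1, 1, 1, 1, 1
Counting gives 21.

21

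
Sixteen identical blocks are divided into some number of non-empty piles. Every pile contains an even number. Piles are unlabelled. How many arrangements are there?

Listing the qualifying partitions of 16:
16
2+14
4+12
2+2+12
6+10
2+4+10
2+2+2+10
8+8
2+6+8
4+4+8
2+2+4+8
2+2+2+2+8
4+6+6
2+2+6+6
2+4+4+6
2+2+2+4+6
2+2+2+2+2+6
4+4+4+4
2+2+4+4+4
2+2+2+2+4+4
2+2+2+2+2+2+4
2+2+2+2+2+2+2+2

22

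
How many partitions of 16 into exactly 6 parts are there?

35

A partial list (first 12 by largest part):
11,1,1,1,1,1
10,2,1,1,1,1
9,3,1,1,1,1
9,2,2,1,1,1
8,4,1,1,1,1
8,3,2,1,1,1
8,2,2,2,1,1
7,5,1,1,1,1
7,4,2,1,1,1
7,3,3,1,1,1
7,3,2,2,1,1
7,2,2,2,2,1
…and 23 more, for 35 total.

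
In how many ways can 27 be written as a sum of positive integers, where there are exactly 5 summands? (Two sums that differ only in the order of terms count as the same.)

Direct enumeration gives 255 partitions.

255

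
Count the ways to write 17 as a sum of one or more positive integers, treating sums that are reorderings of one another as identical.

297

Systematic enumeration (by largest part, then next-largest, …) yields 297.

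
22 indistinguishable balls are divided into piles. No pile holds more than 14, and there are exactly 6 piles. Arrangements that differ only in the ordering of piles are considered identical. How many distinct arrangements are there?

There are 132 such partitions.

132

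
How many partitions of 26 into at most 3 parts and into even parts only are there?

Enumerating:
26
24,2
22,4
22,2,2
20,6
20,4,2
18,8
18,6,2
18,4,4
16,10
16,8,2
16,6,4
14,12
14,10,2
14,8,4
14,6,6
12,12,2
12,10,4
12,8,6
10,10,6
10,8,8

21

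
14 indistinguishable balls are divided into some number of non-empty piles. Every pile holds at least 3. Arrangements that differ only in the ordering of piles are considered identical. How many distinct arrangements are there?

13

Enumerating:
14
11, 3
10, 4
9, 5
8, 6
8, 3, 3
7, 7
7, 4, 3
6, 5, 3
6, 4, 4
5, 5, 4
5, 3, 3, 3
4, 4, 3, 3
That's 13 in total.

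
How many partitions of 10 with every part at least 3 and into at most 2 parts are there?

4

The partitions of 10 that satisfy the conditions:
10
7, 3
6, 4
5, 5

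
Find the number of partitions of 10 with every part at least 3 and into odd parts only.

2

Enumerating:
7+3
5+5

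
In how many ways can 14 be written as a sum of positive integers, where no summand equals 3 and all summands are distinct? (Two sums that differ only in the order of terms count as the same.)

Listing the qualifying partitions of 14:
14
13+1
12+2
11+2+1
10+4
9+5
9+4+1
8+6
8+5+1
8+4+2
7+6+1
7+5+2
7+4+2+1
6+5+2+1

14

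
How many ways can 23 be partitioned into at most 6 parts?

Counting exhaustively, 454 partitions satisfy the conditions.

454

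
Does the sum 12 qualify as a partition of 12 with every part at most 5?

No

The parts sum to 12, and the condition 'no summand exceeds 5' is violated.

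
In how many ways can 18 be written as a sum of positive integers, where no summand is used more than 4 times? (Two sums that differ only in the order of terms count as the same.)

262

Enumerating by decreasing first part gives 262 partitions in all.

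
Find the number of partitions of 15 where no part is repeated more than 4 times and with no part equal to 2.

A partial list (first 12 by largest part):
15
14+1
13+1+1
12+3
12+1+1+1
11+4
11+3+1
11+1+1+1+1
10+5
10+4+1
10+3+1+1
9+6
…and 42 more, for 54 total.

54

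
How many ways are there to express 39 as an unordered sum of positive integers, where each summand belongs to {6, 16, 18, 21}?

Enumerating:
21+18
21+6+6+6
Counting gives 2.

2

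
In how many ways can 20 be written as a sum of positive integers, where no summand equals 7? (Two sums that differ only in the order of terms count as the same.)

526

Counting exhaustively, 526 partitions satisfy the conditions.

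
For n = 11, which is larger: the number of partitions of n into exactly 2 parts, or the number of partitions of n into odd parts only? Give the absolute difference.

7

Partitions of 11 into exactly 2 parts: 5.
Partitions of 11 into odd parts only: 12.
|5 − 12| = 7.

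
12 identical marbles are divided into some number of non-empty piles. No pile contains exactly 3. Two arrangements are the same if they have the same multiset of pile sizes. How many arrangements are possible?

There are too many to list fully; the first 12 (by largest part) are:
12
11+1
10+2
10+1+1
9+2+1
9+1+1+1
8+4
8+2+2
8+2+1+1
8+1+1+1+1
7+5
7+4+1
…and 35 more, for 47 total.

47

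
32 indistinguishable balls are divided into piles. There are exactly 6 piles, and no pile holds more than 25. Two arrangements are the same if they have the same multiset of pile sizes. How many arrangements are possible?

707

Direct enumeration gives 707 partitions.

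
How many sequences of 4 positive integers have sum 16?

455

Equivalently, choose which 3 of the 15 gaps become plus signs: C(15,3) = 455.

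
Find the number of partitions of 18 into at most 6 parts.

199

Systematic enumeration (by largest part, then next-largest, …) yields 199.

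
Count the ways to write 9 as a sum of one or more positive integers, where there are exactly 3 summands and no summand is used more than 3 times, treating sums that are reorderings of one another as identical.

The partitions of 9 that satisfy the conditions:
7, 1, 1
6, 2, 1
5, 3, 1
5, 2, 2
4, 4, 1
4, 3, 2
3, 3, 3
That's 7 in total.

7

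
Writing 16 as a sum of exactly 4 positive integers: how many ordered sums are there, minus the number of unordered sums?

421

Ordered (compositions into 4 parts): C(15,3) = 455.
Partitions of 16 into exactly 4 parts: 34.
Difference: 455 − 34 = 421.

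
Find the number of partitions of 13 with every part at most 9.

Direct enumeration gives 94 partitions.

94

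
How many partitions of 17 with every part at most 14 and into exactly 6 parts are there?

44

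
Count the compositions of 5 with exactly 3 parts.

6

Equivalently, choose which 2 of the 4 gaps become plus signs: C(4,2) = 6.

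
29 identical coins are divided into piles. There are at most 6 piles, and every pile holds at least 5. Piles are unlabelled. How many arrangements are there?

58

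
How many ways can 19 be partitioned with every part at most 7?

A full systematic count gives 300.

300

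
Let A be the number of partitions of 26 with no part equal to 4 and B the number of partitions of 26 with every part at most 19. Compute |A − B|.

972

Partitions of 26 with no part equal to 4: 1434.
Partitions of 26 with every part at most 19: 2406.
|1434 − 2406| = 972.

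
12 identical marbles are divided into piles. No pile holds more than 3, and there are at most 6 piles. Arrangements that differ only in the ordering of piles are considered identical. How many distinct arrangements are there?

The partitions of 12 that satisfy the conditions:
3+3+3+3
3+3+3+2+1
3+3+3+1+1+1
3+3+2+2+2
3+3+2+2+1+1
3+2+2+2+2+1
2+2+2+2+2+2
Counting gives 7.

7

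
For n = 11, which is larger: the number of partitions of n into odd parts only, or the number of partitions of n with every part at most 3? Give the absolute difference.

4

Partitions of 11 into odd parts only: 12.
Partitions of 11 with every part at most 3: 16.
|12 − 16| = 4.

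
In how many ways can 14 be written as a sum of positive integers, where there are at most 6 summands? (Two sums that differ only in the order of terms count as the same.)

90

Counting exhaustively, 90 partitions satisfy the conditions.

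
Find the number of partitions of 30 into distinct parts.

Counting exhaustively, 296 partitions satisfy the conditions.

296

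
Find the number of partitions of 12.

77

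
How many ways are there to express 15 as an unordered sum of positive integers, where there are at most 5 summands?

84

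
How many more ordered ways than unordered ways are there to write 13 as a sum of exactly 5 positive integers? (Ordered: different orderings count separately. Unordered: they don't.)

477

Compositions: C(12,4) = 495.
Partitions of 13 into exactly 5 parts: 18.
Difference: 495 − 18 = 477.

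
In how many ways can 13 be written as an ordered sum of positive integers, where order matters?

4096

The number of compositions of n is 2^(n−1); here 2^12 = 4096.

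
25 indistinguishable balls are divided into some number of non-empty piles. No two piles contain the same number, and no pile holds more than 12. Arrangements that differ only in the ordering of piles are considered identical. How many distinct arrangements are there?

72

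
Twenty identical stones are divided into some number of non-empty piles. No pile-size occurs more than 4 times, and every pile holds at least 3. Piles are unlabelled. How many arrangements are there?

47

There are too many to list fully; the first 12 (by largest part) are:
20
17 + 3
16 + 4
15 + 5
14 + 6
14 + 3 + 3
13 + 7
13 + 4 + 3
12 + 8
12 + 5 + 3
12 + 4 + 4
11 + 9
…and 35 more, for 47 total.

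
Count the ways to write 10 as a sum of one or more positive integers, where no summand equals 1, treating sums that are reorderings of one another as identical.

Enumerating:
10
8 + 2
7 + 3
6 + 4
6 + 2 + 2
5 + 5
5 + 3 + 2
4 + 4 + 2
4 + 3 + 3
4 + 2 + 2 + 2
3 + 3 + 2 + 2
2 + 2 + 2 + 2 + 2

12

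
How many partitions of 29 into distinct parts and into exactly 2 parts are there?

14

The partitions of 29 that satisfy the conditions:
28, 1
27, 2
26, 3
25, 4
24, 5
23, 6
22, 7
21, 8
20, 9
19, 10
18, 11
17, 12
16, 13
15, 14
That's 14 in total.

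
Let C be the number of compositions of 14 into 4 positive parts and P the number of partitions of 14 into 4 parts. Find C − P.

Ordered (compositions into 4 parts): C(13,3) = 286.
Unordered (partitions into 4 parts): 23.
Difference: 286 − 23 = 263.

263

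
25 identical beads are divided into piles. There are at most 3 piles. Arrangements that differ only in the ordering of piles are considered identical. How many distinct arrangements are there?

65

There are too many to list fully; the first 12 (by largest part) are:
25
24 + 1
23 + 2
23 + 1 + 1
22 + 3
22 + 2 + 1
21 + 4
21 + 3 + 1
21 + 2 + 2
20 + 5
20 + 4 + 1
20 + 3 + 2
…and 53 more, for 65 total.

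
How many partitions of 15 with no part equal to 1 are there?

41

A partial list (first 12 by largest part):
15
13+2
12+3
11+4
11+2+2
10+5
10+3+2
9+6
9+4+2
9+3+3
9+2+2+2
8+7
…and 29 more, for 41 total.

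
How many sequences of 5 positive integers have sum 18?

By stars and bars with positive parts, the count is C(17,4) = 2380.

2380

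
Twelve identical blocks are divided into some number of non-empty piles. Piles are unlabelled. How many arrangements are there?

There are 77 such partitions.

77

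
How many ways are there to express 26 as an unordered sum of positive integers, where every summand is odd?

Direct enumeration gives 165 partitions.

165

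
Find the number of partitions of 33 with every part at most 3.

108

Counting exhaustively, 108 partitions satisfy the conditions.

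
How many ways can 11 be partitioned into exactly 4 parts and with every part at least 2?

The partitions of 11 that satisfy the conditions:
5 + 2 + 2 + 2
4 + 3 + 2 + 2
3 + 3 + 3 + 2
Counting gives 3.

3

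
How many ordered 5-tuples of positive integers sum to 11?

210

A composition of 11 into 5 positive parts is chosen by placing 4 dividers among the 10 gaps between 11 units: C(10,4) = 210.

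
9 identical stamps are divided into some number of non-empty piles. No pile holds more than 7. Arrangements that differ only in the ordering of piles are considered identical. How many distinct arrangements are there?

28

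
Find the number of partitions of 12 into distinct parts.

Listing the qualifying partitions of 12:
12
11,1
10,2
9,3
9,2,1
8,4
8,3,1
7,5
7,4,1
7,3,2
6,5,1
6,4,2
6,3,2,1
5,4,3
5,4,2,1
Counting gives 15.

15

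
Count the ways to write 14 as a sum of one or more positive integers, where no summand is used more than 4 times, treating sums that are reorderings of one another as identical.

Enumerating by decreasing first part gives 100 partitions in all.

100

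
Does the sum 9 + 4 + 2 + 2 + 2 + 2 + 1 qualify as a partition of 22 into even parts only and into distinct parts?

No

The parts sum to 22, and the condition 'every summand is even' is violated.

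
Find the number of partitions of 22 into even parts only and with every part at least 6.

Enumerating:
22
16+6
14+8
12+10
10+6+6
8+8+6
Counting gives 6.

6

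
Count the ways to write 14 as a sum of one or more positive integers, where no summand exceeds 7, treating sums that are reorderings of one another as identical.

Counting exhaustively, 105 partitions satisfy the conditions.

105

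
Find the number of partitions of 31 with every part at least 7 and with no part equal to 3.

27

A partial list (first 12 by largest part):
31
24 + 7
23 + 8
22 + 9
21 + 10
20 + 11
19 + 12
18 + 13
17 + 14
17 + 7 + 7
16 + 15
16 + 8 + 7
…and 15 more, for 27 total.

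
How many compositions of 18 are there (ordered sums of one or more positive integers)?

131072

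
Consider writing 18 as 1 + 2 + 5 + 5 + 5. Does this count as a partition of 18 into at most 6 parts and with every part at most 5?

Yes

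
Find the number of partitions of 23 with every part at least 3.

88

Systematic enumeration (by largest part, then next-largest, …) yields 88.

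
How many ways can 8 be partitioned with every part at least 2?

The partitions of 8 that satisfy the conditions:
8
2,6
3,5
4,4
2,2,4
2,3,3
2,2,2,2
That's 7 in total.

7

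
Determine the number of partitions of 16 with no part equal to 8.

209

There are 209 such partitions.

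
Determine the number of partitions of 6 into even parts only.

Enumerating:
6
4+2
2+2+2
That's 3 in total.

3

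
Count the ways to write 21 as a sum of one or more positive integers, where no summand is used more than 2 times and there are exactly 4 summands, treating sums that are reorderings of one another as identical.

66

There are too many to list fully; the first 12 (by largest part) are:
1,1,2,17
1,1,3,16
1,2,2,16
1,1,4,15
1,2,3,15
1,1,5,14
1,2,4,14
1,3,3,14
2,2,3,14
1,1,6,13
1,2,5,13
1,3,4,13
…and 54 more, for 66 total.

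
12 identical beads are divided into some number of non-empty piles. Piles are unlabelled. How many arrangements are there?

77

Systematic enumeration (by largest part, then next-largest, …) yields 77.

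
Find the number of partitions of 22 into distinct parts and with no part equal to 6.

There are too many to list fully; the first 12 (by largest part) are:
22
21+1
20+2
19+3
19+2+1
18+4
18+3+1
17+5
17+4+1
17+3+2
16+5+1
16+4+2
…and 53 more, for 65 total.

65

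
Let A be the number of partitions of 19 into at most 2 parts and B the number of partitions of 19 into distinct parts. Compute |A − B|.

44

Partitions of 19 into at most 2 parts: 10.
Partitions of 19 into distinct parts: 54.
|10 − 54| = 44.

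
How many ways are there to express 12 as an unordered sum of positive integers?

Enumerating by decreasing first part gives 77 partitions in all.

77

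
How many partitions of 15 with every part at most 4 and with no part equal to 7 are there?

A partial list (first 12 by largest part):
4+4+4+3
4+4+4+2+1
4+4+4+1+1+1
4+4+3+3+1
4+4+3+2+2
4+4+3+2+1+1
4+4+3+1+1+1+1
4+4+2+2+2+1
4+4+2+2+1+1+1
4+4+2+1+1+1+1+1
4+4+1+1+1+1+1+1+1
4+3+3+3+2
…and 42 more, for 54 total.

54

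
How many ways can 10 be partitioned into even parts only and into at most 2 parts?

They are:
10
2,8
4,6

3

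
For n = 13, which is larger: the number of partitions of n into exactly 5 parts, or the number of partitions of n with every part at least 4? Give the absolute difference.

13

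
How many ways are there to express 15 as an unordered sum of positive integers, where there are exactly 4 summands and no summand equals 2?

They are:
12+1+1+1
10+3+1+1
9+4+1+1
8+5+1+1
8+3+3+1
7+6+1+1
7+4+3+1
6+5+3+1
6+4+4+1
6+3+3+3
5+5+4+1
5+4+3+3
4+4+4+3
Counting gives 13.

13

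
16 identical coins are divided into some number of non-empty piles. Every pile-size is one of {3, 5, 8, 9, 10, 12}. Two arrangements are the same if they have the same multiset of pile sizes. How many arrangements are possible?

Listing the qualifying partitions of 16:
10, 3, 3
8, 8
8, 5, 3
5, 5, 3, 3
Counting gives 4.

4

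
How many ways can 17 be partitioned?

A full systematic count gives 297.

297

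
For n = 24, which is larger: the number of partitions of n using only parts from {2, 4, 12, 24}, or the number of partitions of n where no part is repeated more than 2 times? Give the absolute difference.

418

Partitions of 24 using only parts from {2, 4, 12, 24}: 13.
Partitions of 24 where no part is repeated more than 2 times: 431.
|13 − 431| = 418.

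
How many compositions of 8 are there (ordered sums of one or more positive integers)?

Each of the 7 gaps between 8 units is either a break or not: 2^7 = 128.

128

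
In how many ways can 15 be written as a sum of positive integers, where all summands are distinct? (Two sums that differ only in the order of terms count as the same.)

27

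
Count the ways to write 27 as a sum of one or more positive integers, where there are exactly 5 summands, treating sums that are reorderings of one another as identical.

Enumerating by decreasing first part gives 255 partitions in all.

255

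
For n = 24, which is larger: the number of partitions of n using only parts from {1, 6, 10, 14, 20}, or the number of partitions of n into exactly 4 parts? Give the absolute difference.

Partitions of 24 using only parts from {1, 6, 10, 14, 20}: 13.
Partitions of 24 into exactly 4 parts: 108.
|13 − 108| = 95.

95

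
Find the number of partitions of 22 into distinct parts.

A full systematic count gives 89.

89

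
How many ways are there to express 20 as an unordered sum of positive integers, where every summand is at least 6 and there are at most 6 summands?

8

The partitions of 20 that satisfy the conditions:
20
14, 6
13, 7
12, 8
11, 9
10, 10
8, 6, 6
7, 7, 6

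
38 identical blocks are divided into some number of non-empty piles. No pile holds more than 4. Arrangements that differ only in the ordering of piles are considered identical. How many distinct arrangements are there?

551

Counting exhaustively, 551 partitions satisfy the conditions.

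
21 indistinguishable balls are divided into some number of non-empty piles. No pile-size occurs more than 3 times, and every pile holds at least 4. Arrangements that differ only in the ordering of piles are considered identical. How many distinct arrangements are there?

26

There are too many to list fully; the first 12 (by largest part) are:
21
17+4
16+5
15+6
14+7
13+8
13+4+4
12+9
12+5+4
11+10
11+6+4
11+5+5
…and 14 more, for 26 total.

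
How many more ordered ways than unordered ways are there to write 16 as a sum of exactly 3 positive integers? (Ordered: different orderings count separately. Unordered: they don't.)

84

Ordered (compositions into 3 parts): C(15,2) = 105.
Unordered (partitions into 3 parts): 21.
Difference: 105 − 21 = 84.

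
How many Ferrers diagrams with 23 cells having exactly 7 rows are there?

There are 164 such partitions.

164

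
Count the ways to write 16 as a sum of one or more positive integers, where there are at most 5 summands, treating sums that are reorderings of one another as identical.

101

There are 101 such partitions.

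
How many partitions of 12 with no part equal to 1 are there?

The partitions of 12 that satisfy the conditions:
12
10 + 2
9 + 3
8 + 4
8 + 2 + 2
7 + 5
7 + 3 + 2
6 + 6
6 + 4 + 2
6 + 3 + 3
6 + 2 + 2 + 2
5 + 5 + 2
5 + 4 + 3
5 + 3 + 2 + 2
4 + 4 + 4
4 + 4 + 2 + 2
4 + 3 + 3 + 2
4 + 2 + 2 + 2 + 2
3 + 3 + 3 + 3
3 + 3 + 2 + 2 + 2
2 + 2 + 2 + 2 + 2 + 2

21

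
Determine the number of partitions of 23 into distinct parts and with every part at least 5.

13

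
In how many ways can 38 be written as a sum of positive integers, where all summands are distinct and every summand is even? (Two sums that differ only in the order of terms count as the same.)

54

There are too many to list fully; the first 12 (by largest part) are:
38
36 + 2
34 + 4
32 + 6
32 + 4 + 2
30 + 8
30 + 6 + 2
28 + 10
28 + 8 + 2
28 + 6 + 4
26 + 12
26 + 10 + 2
…and 42 more, for 54 total.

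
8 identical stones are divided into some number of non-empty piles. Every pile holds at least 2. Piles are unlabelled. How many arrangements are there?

They are:
8
6+2
5+3
4+4
4+2+2
3+3+2
2+2+2+2
That's 7 in total.

7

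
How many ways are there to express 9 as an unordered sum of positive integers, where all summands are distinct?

They are:
9
8, 1
7, 2
6, 3
6, 2, 1
5, 4
5, 3, 1
4, 3, 2
Counting gives 8.

8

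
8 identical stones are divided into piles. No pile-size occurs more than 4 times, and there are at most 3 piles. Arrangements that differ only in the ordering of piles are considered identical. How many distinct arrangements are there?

They are:
8
1 + 7
2 + 6
1 + 1 + 6
3 + 5
1 + 2 + 5
4 + 4
1 + 3 + 4
2 + 2 + 4
2 + 3 + 3
Counting gives 10.

10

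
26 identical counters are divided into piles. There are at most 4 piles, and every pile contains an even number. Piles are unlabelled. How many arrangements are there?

39

There are too many to list fully; the first 12 (by largest part) are:
26
24 + 2
22 + 4
22 + 2 + 2
20 + 6
20 + 4 + 2
20 + 2 + 2 + 2
18 + 8
18 + 6 + 2
18 + 4 + 4
18 + 4 + 2 + 2
16 + 10
…and 27 more, for 39 total.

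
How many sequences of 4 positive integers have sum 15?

Equivalently, choose which 3 of the 14 gaps become plus signs: C(14,3) = 364.

364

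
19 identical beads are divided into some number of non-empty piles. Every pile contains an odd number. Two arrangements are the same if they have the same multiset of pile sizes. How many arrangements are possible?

A partial list (first 12 by largest part):
19
17, 1, 1
15, 3, 1
15, 1, 1, 1, 1
13, 5, 1
13, 3, 3
13, 3, 1, 1, 1
13, 1, 1, 1, 1, 1, 1
11, 7, 1
11, 5, 3
11, 5, 1, 1, 1
11, 3, 3, 1, 1
…and 42 more, for 54 total.

54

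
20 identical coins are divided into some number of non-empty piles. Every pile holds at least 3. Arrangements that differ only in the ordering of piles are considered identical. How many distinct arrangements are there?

49

A partial list (first 12 by largest part):
20
17+3
16+4
15+5
14+6
14+3+3
13+7
13+4+3
12+8
12+5+3
12+4+4
11+9
…and 37 more, for 49 total.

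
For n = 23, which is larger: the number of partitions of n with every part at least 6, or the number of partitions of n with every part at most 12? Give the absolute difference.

1104

Partitions of 23 with every part at least 6: 12.
Partitions of 23 with every part at most 12: 1116.
|12 − 1116| = 1104.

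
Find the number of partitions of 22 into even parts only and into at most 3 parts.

Enumerating:
22
20 + 2
18 + 4
18 + 2 + 2
16 + 6
16 + 4 + 2
14 + 8
14 + 6 + 2
14 + 4 + 4
12 + 10
12 + 8 + 2
12 + 6 + 4
10 + 10 + 2
10 + 8 + 4
10 + 6 + 6
8 + 8 + 6

16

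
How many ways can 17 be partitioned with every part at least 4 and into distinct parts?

The partitions of 17 that satisfy the conditions:
17
13+4
12+5
11+6
10+7
9+8
8+5+4
7+6+4

8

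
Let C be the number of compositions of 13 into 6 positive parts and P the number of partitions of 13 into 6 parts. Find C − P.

778

Compositions: C(12,5) = 792.
Unordered (partitions into 6 parts): 14.
Difference: 792 − 14 = 778.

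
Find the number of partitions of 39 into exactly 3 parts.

127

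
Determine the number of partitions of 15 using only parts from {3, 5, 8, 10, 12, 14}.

The partitions of 15 that satisfy the conditions:
12, 3
10, 5
5, 5, 5
3, 3, 3, 3, 3
That's 4 in total.

4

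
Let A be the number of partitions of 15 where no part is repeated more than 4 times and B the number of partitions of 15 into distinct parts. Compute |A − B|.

100

Partitions of 15 where no part is repeated more than 4 times: 127.
Partitions of 15 into distinct parts: 27.
|127 − 27| = 100.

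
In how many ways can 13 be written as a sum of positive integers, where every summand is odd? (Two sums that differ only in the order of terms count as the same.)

They are:
13
11, 1, 1
9, 3, 1
9, 1, 1, 1, 1
7, 5, 1
7, 3, 3
7, 3, 1, 1, 1
7, 1, 1, 1, 1, 1, 1
5, 5, 3
5, 5, 1, 1, 1
5, 3, 3, 1, 1
5, 3, 1, 1, 1, 1, 1
5, 1, 1, 1, 1, 1, 1, 1, 1
3, 3, 3, 3, 1
3, 3, 3, 1, 1, 1, 1
3, 3, 1, 1, 1, 1, 1, 1, 1
3, 1, 1, 1, 1, 1, 1, 1, 1, 1, 1
1, 1, 1, 1, 1, 1, 1, 1, 1, 1, 1, 1, 1
That's 18 in total.

18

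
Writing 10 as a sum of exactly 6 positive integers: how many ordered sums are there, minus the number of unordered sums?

Compositions: C(9,5) = 126.
Unordered (partitions into 6 parts): 5.
Difference: 126 − 5 = 121.

121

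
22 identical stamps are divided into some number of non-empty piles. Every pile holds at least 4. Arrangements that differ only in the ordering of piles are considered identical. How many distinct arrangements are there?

34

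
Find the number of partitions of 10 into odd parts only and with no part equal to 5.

7

They are:
9,1
7,3
7,1,1,1
3,3,3,1
3,3,1,1,1,1
3,1,1,1,1,1,1,1
1,1,1,1,1,1,1,1,1,1
That's 7 in total.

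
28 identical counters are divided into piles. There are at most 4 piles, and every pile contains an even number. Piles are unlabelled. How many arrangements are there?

47

There are too many to list fully; the first 12 (by largest part) are:
28
26, 2
24, 4
24, 2, 2
22, 6
22, 4, 2
22, 2, 2, 2
20, 8
20, 6, 2
20, 4, 4
20, 4, 2, 2
18, 10
…and 35 more, for 47 total.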